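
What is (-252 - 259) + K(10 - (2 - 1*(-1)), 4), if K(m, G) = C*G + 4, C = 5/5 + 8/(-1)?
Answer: -535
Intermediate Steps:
C = -7 (C = 5*(1/5) + 8*(-1) = 1 - 8 = -7)
K(m, G) = 4 - 7*G (K(m, G) = -7*G + 4 = 4 - 7*G)
(-252 - 259) + K(10 - (2 - 1*(-1)), 4) = (-252 - 259) + (4 - 7*4) = -511 + (4 - 28) = -511 - 24 = -535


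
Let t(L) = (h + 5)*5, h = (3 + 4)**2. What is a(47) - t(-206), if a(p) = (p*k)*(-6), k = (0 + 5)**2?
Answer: -7320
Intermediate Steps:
k = 25 (k = 5**2 = 25)
h = 49 (h = 7**2 = 49)
a(p) = -150*p (a(p) = (p*25)*(-6) = (25*p)*(-6) = -150*p)
t(L) = 270 (t(L) = (49 + 5)*5 = 54*5 = 270)
a(47) - t(-206) = -150*47 - 1*270 = -7050 - 270 = -7320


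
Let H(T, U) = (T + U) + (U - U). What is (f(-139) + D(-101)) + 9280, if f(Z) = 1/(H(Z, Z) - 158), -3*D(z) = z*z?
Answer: 7690601/1308 ≈ 5879.7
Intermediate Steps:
D(z) = -z²/3 (D(z) = -z*z/3 = -z²/3)
H(T, U) = T + U (H(T, U) = (T + U) + 0 = T + U)
f(Z) = 1/(-158 + 2*Z) (f(Z) = 1/((Z + Z) - 158) = 1/(2*Z - 158) = 1/(-158 + 2*Z))
(f(-139) + D(-101)) + 9280 = (1/(2*(-79 - 139)) - ⅓*(-101)²) + 9280 = ((½)/(-218) - ⅓*10201) + 9280 = ((½)*(-1/218) - 10201/3) + 9280 = (-1/436 - 10201/3) + 9280 = -4447639/1308 + 9280 = 7690601/1308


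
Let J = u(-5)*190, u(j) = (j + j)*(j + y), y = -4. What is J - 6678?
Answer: 10422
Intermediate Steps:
u(j) = 2*j*(-4 + j) (u(j) = (j + j)*(j - 4) = (2*j)*(-4 + j) = 2*j*(-4 + j))
J = 17100 (J = (2*(-5)*(-4 - 5))*190 = (2*(-5)*(-9))*190 = 90*190 = 17100)
J - 6678 = 17100 - 6678 = 10422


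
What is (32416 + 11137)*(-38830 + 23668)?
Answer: -660350586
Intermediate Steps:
(32416 + 11137)*(-38830 + 23668) = 43553*(-15162) = -660350586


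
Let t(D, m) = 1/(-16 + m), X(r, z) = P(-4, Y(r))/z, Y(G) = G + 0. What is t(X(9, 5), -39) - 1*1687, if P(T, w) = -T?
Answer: -92786/55 ≈ -1687.0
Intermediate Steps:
Y(G) = G
X(r, z) = 4/z (X(r, z) = (-1*(-4))/z = 4/z)
t(X(9, 5), -39) - 1*1687 = 1/(-16 - 39) - 1*1687 = 1/(-55) - 1687 = -1/55 - 1687 = -92786/55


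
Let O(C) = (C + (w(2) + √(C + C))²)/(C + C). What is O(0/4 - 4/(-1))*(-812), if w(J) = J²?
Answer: -2842 - 1624*√2 ≈ -5138.7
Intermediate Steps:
O(C) = (C + (4 + √2*√C)²)/(2*C) (O(C) = (C + (2² + √(C + C))²)/(C + C) = (C + (4 + √(2*C))²)/((2*C)) = (C + (4 + √2*√C)²)*(1/(2*C)) = (C + (4 + √2*√C)²)/(2*C))
O(0/4 - 4/(-1))*(-812) = (((0/4 - 4/(-1)) + (4 + √2*√(0/4 - 4/(-1)))²)/(2*(0/4 - 4/(-1))))*(-812) = (((0*(¼) - 4*(-1)) + (4 + √2*√(0*(¼) - 4*(-1)))²)/(2*(0*(¼) - 4*(-1))))*(-812) = (((0 + 4) + (4 + √2*√(0 + 4))²)/(2*(0 + 4)))*(-812) = ((½)*(4 + (4 + √2*√4)²)/4)*(-812) = ((½)*(¼)*(4 + (4 + √2*2)²))*(-812) = ((½)*(¼)*(4 + (4 + 2*√2)²))*(-812) = (½ + (4 + 2*√2)²/8)*(-812) = -406 - 203*(4 + 2*√2)²/2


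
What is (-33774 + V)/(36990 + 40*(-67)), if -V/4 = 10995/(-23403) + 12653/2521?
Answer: -332284095903/337375736755 ≈ -0.98491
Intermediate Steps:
V = -357866352/19666321 (V = -4*(10995/(-23403) + 12653/2521) = -4*(10995*(-1/23403) + 12653*(1/2521)) = -4*(-3665/7801 + 12653/2521) = -4*89466588/19666321 = -357866352/19666321 ≈ -18.197)
(-33774 + V)/(36990 + 40*(-67)) = (-33774 - 357866352/19666321)/(36990 + 40*(-67)) = -664568191806/(19666321*(36990 - 2680)) = -664568191806/19666321/34310 = -664568191806/19666321*1/34310 = -332284095903/337375736755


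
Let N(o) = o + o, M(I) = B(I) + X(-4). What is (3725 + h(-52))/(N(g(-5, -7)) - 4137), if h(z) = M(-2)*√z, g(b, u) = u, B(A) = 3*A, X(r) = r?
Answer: -3725/4151 + 20*I*√13/4151 ≈ -0.89737 + 0.017372*I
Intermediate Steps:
M(I) = -4 + 3*I (M(I) = 3*I - 4 = -4 + 3*I)
N(o) = 2*o
h(z) = -10*√z (h(z) = (-4 + 3*(-2))*√z = (-4 - 6)*√z = -10*√z)
(3725 + h(-52))/(N(g(-5, -7)) - 4137) = (3725 - 20*I*√13)/(2*(-7) - 4137) = (3725 - 20*I*√13)/(-14 - 4137) = (3725 - 20*I*√13)/(-4151) = (3725 - 20*I*√13)*(-1/4151) = -3725/4151 + 20*I*√13/4151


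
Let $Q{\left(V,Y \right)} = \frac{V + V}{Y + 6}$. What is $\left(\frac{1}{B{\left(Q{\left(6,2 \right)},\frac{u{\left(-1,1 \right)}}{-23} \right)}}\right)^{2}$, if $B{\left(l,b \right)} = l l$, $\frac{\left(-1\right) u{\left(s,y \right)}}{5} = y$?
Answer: $\frac{16}{81} \approx 0.19753$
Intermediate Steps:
$u{\left(s,y \right)} = - 5 y$
$Q{\left(V,Y \right)} = \frac{2 V}{6 + Y}$
$B{\left(l,b \right)} = l^{2}$
$\left(\frac{1}{B{\left(Q{\left(6,2 \right)},\frac{u{\left(-1,1 \right)}}{-23} \right)}}\right)^{2} = \left(\frac{1}{\left(2 \cdot 6 \frac{1}{6 + 2}\right)^{2}}\right)^{2} = \left(\frac{1}{\left(2 \cdot 6 \cdot \frac{1}{8}\right)^{2}}\right)^{2} = \left(\frac{1}{\left(\frac{3}{2}\right)^{2}}\right)^{2} = \left(\frac{1}{\frac{9}{4}}\right)^{2} = \left(\frac{4}{9}\right)^{2} = \frac{16}{81}$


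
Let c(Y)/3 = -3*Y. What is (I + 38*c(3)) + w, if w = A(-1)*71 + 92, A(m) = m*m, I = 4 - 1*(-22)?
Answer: -837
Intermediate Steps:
I = 26 (I = 4 + 22 = 26)
c(Y) = -9*Y (c(Y) = 3*(-3*Y) = -9*Y)
A(m) = m²
w = 163 (w = (-1)²*71 + 92 = 1*71 + 92 = 71 + 92 = 163)
(I + 38*c(3)) + w = (26 + 38*(-9*3)) + 163 = (26 + 38*(-27)) + 163 = (26 - 1026) + 163 = -1000 + 163 = -837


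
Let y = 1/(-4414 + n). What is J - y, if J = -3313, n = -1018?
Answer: -17996215/5432 ≈ -3313.0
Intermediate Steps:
y = -1/5432 (y = 1/(-4414 - 1018) = 1/(-5432) = -1/5432 ≈ -0.00018409)
J - y = -3313 - 1*(-1/5432) = -3313 + 1/5432 = -17996215/5432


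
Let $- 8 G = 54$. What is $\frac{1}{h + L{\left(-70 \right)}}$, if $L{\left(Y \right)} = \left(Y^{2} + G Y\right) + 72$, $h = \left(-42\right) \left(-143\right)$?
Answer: $\frac{2}{22901} \approx 8.7332 \cdot 10^{-5}$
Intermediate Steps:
$G = - \frac{27}{4}$ ($G = \left(- \frac{1}{8}\right) 54 = - \frac{27}{4} \approx -6.75$)
$h = 6006$
$L{\left(Y \right)} = 72 + Y^{2} - \frac{27 Y}{4}$ ($L{\left(Y \right)} = \left(Y^{2} - \frac{27 Y}{4}\right) + 72 = 72 + Y^{2} - \frac{27 Y}{4}$)
$\frac{1}{h + L{\left(-70 \right)}} = \frac{1}{6006 + \left(72 + \left(-70\right)^{2} - - \frac{945}{2}\right)} = \frac{1}{6006 + \left(72 + 4900 + \frac{945}{2}\right)} = \frac{1}{6006 + \frac{10889}{2}} = \frac{1}{\frac{22901}{2}} = \frac{2}{22901}$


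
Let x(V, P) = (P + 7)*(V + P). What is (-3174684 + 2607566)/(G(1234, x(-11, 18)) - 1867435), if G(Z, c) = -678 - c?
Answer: 283559/934144 ≈ 0.30355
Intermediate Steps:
x(V, P) = (7 + P)*(P + V)
(-3174684 + 2607566)/(G(1234, x(-11, 18)) - 1867435) = (-3174684 + 2607566)/((-678 - (18² + 7*18 + 7*(-11) + 18*(-11))) - 1867435) = -567118/((-678 - (324 + 126 - 77 - 198)) - 1867435) = -567118/((-678 - 1*175) - 1867435) = -567118/((-678 - 175) - 1867435) = -567118/(-853 - 1867435) = -567118/(-1868288) = -567118*(-1/1868288) = 283559/934144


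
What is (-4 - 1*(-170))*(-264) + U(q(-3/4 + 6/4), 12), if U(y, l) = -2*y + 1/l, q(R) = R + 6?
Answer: -526049/12 ≈ -43837.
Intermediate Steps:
q(R) = 6 + R
U(y, l) = 1/l - 2*y
(-4 - 1*(-170))*(-264) + U(q(-3/4 + 6/4), 12) = (-4 - 1*(-170))*(-264) + (1/12 - 2*(6 + (-3/4 + 6/4))) = (-4 + 170)*(-264) + (1/12 - 2*(6 + (-3*1/4 + 6*(1/4)))) = 166*(-264) + (1/12 - 2*(6 + (-3/4 + 3/2))) = -43824 + (1/12 - 2*(6 + 3/4)) = -43824 + (1/12 - 2*27/4) = -43824 + (1/12 - 27/2) = -43824 - 161/12 = -526049/12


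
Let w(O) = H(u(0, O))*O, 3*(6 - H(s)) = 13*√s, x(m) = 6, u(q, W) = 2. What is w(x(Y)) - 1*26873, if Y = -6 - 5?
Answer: -26837 - 26*√2 ≈ -26874.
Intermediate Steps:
Y = -11
H(s) = 6 - 13*√s/3
w(O) = O*(6 - 13*√2/3) (w(O) = (6 - 13*√2/3)*O = O*(6 - 13*√2/3))
w(x(Y)) - 1*26873 = (⅓)*6*(18 - 13*√2) - 1*26873 = (36 - 26*√2) - 26873 = -26837 - 26*√2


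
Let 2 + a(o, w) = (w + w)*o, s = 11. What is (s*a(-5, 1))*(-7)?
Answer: 924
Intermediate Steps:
a(o, w) = -2 + 2*o*w (a(o, w) = -2 + (w + w)*o = -2 + (2*w)*o = -2 + 2*o*w)
(s*a(-5, 1))*(-7) = (11*(-2 + 2*(-5)*1))*(-7) = (11*(-2 - 10))*(-7) = (11*(-12))*(-7) = -132*(-7) = 924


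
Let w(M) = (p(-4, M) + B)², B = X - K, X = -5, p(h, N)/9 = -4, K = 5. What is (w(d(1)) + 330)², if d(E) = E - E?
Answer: 5982916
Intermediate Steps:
p(h, N) = -36 (p(h, N) = 9*(-4) = -36)
B = -10 (B = -5 - 1*5 = -5 - 5 = -10)
d(E) = 0
w(M) = 2116 (w(M) = (-36 - 10)² = (-46)² = 2116)
(w(d(1)) + 330)² = (2116 + 330)² = 2446² = 5982916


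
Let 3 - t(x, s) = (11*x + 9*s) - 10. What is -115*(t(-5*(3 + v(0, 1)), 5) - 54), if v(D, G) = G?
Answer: -15410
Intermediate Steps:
t(x, s) = 13 - 11*x - 9*s (t(x, s) = 3 - ((11*x + 9*s) - 10) = 3 - ((9*s + 11*x) - 10) = 3 - (-10 + 9*s + 11*x) = 3 + (10 - 11*x - 9*s) = 13 - 11*x - 9*s)
-115*(t(-5*(3 + v(0, 1)), 5) - 54) = -115*((13 - (-55)*(3 + 1) - 9*5) - 54) = -115*((13 - (-55)*4 - 45) - 54) = -115*((13 - 11*(-20) - 45) - 54) = -115*((13 + 220 - 45) - 54) = -115*(188 - 54) = -115*134 = -15410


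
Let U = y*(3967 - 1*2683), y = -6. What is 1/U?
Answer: -1/7704 ≈ -0.00012980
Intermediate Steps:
U = -7704 (U = -6*(3967 - 1*2683) = -6*(3967 - 2683) = -6*1284 = -7704)
1/U = 1/(-7704) = -1/7704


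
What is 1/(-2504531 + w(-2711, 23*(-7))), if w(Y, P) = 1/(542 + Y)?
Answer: -2169/5432327740 ≈ -3.9928e-7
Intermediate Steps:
1/(-2504531 + w(-2711, 23*(-7))) = 1/(-2504531 + 1/(542 - 2711)) = 1/(-2504531 + 1/(-2169)) = 1/(-2504531 - 1/2169) = 1/(-5432327740/2169) = -2169/5432327740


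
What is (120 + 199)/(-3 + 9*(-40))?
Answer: -29/33 ≈ -0.87879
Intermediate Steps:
(120 + 199)/(-3 + 9*(-40)) = 319/(-3 - 360) = 319/(-363) = 319*(-1/363) = -29/33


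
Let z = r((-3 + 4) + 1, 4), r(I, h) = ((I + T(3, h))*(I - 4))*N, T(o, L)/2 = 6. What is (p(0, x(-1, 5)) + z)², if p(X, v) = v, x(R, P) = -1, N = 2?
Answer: 3249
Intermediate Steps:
T(o, L) = 12 (T(o, L) = 2*6 = 12)
r(I, h) = 2*(-4 + I)*(12 + I) (r(I, h) = ((I + 12)*(I - 4))*2 = ((12 + I)*(-4 + I))*2 = ((-4 + I)*(12 + I))*2 = 2*(-4 + I)*(12 + I))
z = -56 (z = -96 + 2*((-3 + 4) + 1)² + 16*((-3 + 4) + 1) = -96 + 2*(1 + 1)² + 16*(1 + 1) = -96 + 2*2² + 16*2 = -96 + 2*4 + 32 = -96 + 8 + 32 = -56)
(p(0, x(-1, 5)) + z)² = (-1 - 56)² = (-57)² = 3249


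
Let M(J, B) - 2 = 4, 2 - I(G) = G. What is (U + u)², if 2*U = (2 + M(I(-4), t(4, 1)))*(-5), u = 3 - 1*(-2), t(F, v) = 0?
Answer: 225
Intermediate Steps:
I(G) = 2 - G
M(J, B) = 6 (M(J, B) = 2 + 4 = 6)
u = 5 (u = 3 + 2 = 5)
U = -20 (U = ((2 + 6)*(-5))/2 = (8*(-5))/2 = (½)*(-40) = -20)
(U + u)² = (-20 + 5)² = (-15)² = 225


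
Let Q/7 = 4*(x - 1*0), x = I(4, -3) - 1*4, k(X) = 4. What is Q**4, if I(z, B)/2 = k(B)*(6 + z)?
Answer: 20506261651456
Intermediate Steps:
I(z, B) = 48 + 8*z (I(z, B) = 2*(4*(6 + z)) = 2*(24 + 4*z) = 48 + 8*z)
x = 76 (x = (48 + 8*4) - 1*4 = (48 + 32) - 4 = 80 - 4 = 76)
Q = 2128 (Q = 7*(4*(76 - 1*0)) = 7*(4*(76 + 0)) = 7*(4*76) = 7*304 = 2128)
Q**4 = 2128**4 = 20506261651456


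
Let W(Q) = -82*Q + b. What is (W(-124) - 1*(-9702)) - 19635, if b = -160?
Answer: 75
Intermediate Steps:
W(Q) = -160 - 82*Q (W(Q) = -82*Q - 160 = -160 - 82*Q)
(W(-124) - 1*(-9702)) - 19635 = ((-160 - 82*(-124)) - 1*(-9702)) - 19635 = ((-160 + 10168) + 9702) - 19635 = (10008 + 9702) - 19635 = 19710 - 19635 = 75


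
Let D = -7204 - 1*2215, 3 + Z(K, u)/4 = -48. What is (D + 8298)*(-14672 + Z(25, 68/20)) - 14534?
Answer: 16661462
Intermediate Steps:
Z(K, u) = -204 (Z(K, u) = -12 + 4*(-48) = -12 - 192 = -204)
D = -9419 (D = -7204 - 2215 = -9419)
(D + 8298)*(-14672 + Z(25, 68/20)) - 14534 = (-9419 + 8298)*(-14672 - 204) - 14534 = -1121*(-14876) - 14534 = 16675996 - 14534 = 16661462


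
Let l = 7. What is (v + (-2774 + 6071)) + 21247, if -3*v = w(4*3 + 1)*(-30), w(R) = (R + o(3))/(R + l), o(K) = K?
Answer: 24552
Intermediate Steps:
w(R) = (3 + R)/(7 + R) (w(R) = (R + 3)/(R + 7) = (3 + R)/(7 + R))
v = 8 (v = -(3 + (4*3 + 1))/(7 + (4*3 + 1))*(-30)/3 = -(3 + (12 + 1))/(7 + (12 + 1))*(-30)/3 = -(3 + 13)/(7 + 13)*(-30)/3 = -16/20*(-30)/3 = -(1/20)*16*(-30)/3 = -4*(-30)/15 = -⅓*(-24) = 8)
(v + (-2774 + 6071)) + 21247 = (8 + (-2774 + 6071)) + 21247 = (8 + 3297) + 21247 = 3305 + 21247 = 24552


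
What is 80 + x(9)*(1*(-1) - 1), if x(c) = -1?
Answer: 82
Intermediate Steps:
80 + x(9)*(1*(-1) - 1) = 80 - (1*(-1) - 1) = 80 - (-1 - 1) = 80 - 1*(-2) = 80 + 2 = 82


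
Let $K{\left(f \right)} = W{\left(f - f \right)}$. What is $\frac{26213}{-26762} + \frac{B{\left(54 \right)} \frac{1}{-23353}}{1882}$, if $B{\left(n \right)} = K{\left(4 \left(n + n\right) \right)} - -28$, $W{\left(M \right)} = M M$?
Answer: $- \frac{576035584517}{588099579826} \approx -0.97949$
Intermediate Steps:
$W{\left(M \right)} = M^{2}$
$K{\left(f \right)} = 0$ ($K{\left(f \right)} = \left(f - f\right)^{2} = 0^{2} = 0$)
$B{\left(n \right)} = 28$ ($B{\left(n \right)} = 0 - -28 = 0 + 28 = 28$)
$\frac{26213}{-26762} + \frac{B{\left(54 \right)} \frac{1}{-23353}}{1882} = \frac{26213}{-26762} + \frac{28 \frac{1}{-23353}}{1882} = 26213 \left(- \frac{1}{26762}\right) + 28 \left(- \frac{1}{23353}\right) \frac{1}{1882} = - \frac{26213}{26762} - \frac{14}{21975173} = - \frac{576035584517}{588099579826}$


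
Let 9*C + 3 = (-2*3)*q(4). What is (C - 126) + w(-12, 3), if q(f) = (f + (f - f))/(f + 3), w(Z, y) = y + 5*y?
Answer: -761/7 ≈ -108.71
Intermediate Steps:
w(Z, y) = 6*y
q(f) = f/(3 + f) (q(f) = (f + 0)/(3 + f) = f/(3 + f))
C = -5/7 (C = -⅓ + ((-2*3)*(4/(3 + 4)))/9 = -⅓ + (-24/7)/9 = -⅓ + (-6*4/7)/9 = -⅓ + (⅑)*(-24/7) = -⅓ - 8/21 = -5/7 ≈ -0.71429)
(C - 126) + w(-12, 3) = (-5/7 - 126) + 6*3 = -887/7 + 18 = -761/7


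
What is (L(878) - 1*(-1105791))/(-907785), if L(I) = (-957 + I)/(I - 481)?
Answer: -438998948/360390645 ≈ -1.2181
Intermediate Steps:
L(I) = (-957 + I)/(-481 + I)
(L(878) - 1*(-1105791))/(-907785) = ((-957 + 878)/(-481 + 878) - 1*(-1105791))/(-907785) = (-79/397 + 1105791)*(-1/907785) = (438998948/397)*(-1/907785) = -438998948/360390645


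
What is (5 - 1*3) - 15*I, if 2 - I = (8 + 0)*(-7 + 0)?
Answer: -868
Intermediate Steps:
I = 58 (I = 2 - (8 + 0)*(-7 + 0) = 2 - 8*(-7) = 2 - 1*(-56) = 2 + 56 = 58)
(5 - 1*3) - 15*I = (5 - 1*3) - 15*58 = (5 - 3) - 870 = 2 - 870 = -868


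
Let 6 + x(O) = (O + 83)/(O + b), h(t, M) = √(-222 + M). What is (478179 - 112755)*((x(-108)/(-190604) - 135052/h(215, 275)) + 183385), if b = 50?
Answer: 5447308511736762/81287 - 49351242048*√53/53 ≈ 6.0234e+10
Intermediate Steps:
x(O) = -6 + (83 + O)/(50 + O) (x(O) = -6 + (O + 83)/(O + 50) = -6 + (83 + O)/(50 + O))
(478179 - 112755)*((x(-108)/(-190604) - 135052/h(215, 275)) + 183385) = (478179 - 112755)*((((-217 - 5*(-108))/(50 - 108))/(-190604) - 135052/√(-222 + 275)) + 183385) = 365424*((((-217 + 540)/(-58))*(-1/190604) - 135052*√53/53) + 183385) = 365424*((-1/58*323*(-1/190604) - 135052*√53/53) + 183385) = 365424*((-323/58*(-1/190604) - 135052*√53/53) + 183385) = 365424*((19/650296 - 135052*√53/53) + 183385) = 365424*(119254531979/650296 - 135052*√53/53) = 5447308511736762/81287 - 49351242048*√53/53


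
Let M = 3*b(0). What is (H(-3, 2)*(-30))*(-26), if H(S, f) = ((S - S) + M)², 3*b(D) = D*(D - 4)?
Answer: 0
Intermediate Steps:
b(D) = D*(-4 + D)/3 (b(D) = (D*(D - 4))/3 = (D*(-4 + D))/3 = D*(-4 + D)/3)
M = 0 (M = 3*((⅓)*0*(-4 + 0)) = 3*((⅓)*0*(-4)) = 3*0 = 0)
H(S, f) = 0 (H(S, f) = ((S - S) + 0)² = (0 + 0)² = 0² = 0)
(H(-3, 2)*(-30))*(-26) = (0*(-30))*(-26) = 0*(-26) = 0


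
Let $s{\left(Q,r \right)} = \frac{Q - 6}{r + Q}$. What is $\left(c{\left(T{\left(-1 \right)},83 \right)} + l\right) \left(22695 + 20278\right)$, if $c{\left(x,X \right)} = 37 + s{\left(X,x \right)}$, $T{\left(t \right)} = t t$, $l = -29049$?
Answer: $- \frac{14960319409}{12} \approx -1.2467 \cdot 10^{9}$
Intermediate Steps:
$T{\left(t \right)} = t^{2}$
$s{\left(Q,r \right)} = \frac{-6 + Q}{Q + r}$
$c{\left(x,X \right)} = 37 + \frac{-6 + X}{X + x}$
$\left(c{\left(T{\left(-1 \right)},83 \right)} + l\right) \left(22695 + 20278\right) = \left(\frac{-6 + 37 \left(-1\right)^{2} + 38 \cdot 83}{83 + \left(-1\right)^{2}} - 29049\right) \left(22695 + 20278\right) = \left(\frac{-6 + 37 \cdot 1 + 3154}{83 + 1} - 29049\right) 42973 = \left(\frac{-6 + 37 + 3154}{84} - 29049\right) 42973 = \left(\frac{1}{84} \cdot 3185 - 29049\right) 42973 = \left(\frac{455}{12} - 29049\right) 42973 = \left(- \frac{348133}{12}\right) 42973 = - \frac{14960319409}{12}$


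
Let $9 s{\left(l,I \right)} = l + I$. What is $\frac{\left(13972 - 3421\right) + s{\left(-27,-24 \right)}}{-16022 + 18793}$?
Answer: $\frac{31636}{8313} \approx 3.8056$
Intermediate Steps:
$s{\left(l,I \right)} = \frac{I}{9} + \frac{l}{9}$ ($s{\left(l,I \right)} = \frac{l + I}{9} = \frac{I + l}{9} = \frac{I}{9} + \frac{l}{9}$)
$\frac{\left(13972 - 3421\right) + s{\left(-27,-24 \right)}}{-16022 + 18793} = \frac{\left(13972 - 3421\right) + \left(\frac{1}{9} \left(-24\right) + \frac{1}{9} \left(-27\right)\right)}{-16022 + 18793} = \frac{10551 - \frac{17}{3}}{2771} = \left(10551 - \frac{17}{3}\right) \frac{1}{2771} = \frac{31636}{3} \cdot \frac{1}{2771} = \frac{31636}{8313}$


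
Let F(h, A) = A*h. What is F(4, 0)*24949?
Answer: 0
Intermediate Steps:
F(4, 0)*24949 = (0*4)*24949 = 0*24949 = 0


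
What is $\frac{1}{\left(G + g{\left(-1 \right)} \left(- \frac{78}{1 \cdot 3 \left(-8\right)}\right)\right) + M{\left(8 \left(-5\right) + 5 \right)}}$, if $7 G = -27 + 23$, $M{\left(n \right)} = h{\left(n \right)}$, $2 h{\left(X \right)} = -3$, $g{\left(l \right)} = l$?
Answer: $- \frac{28}{149} \approx -0.18792$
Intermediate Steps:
$h{\left(X \right)} = - \frac{3}{2}$ ($h{\left(X \right)} = \frac{1}{2} \left(-3\right) = - \frac{3}{2}$)
$M{\left(n \right)} = - \frac{3}{2}$
$G = - \frac{4}{7}$ ($G = \frac{-27 + 23}{7} = \frac{1}{7} \left(-4\right) = - \frac{4}{7} \approx -0.57143$)
$\frac{1}{\left(G + g{\left(-1 \right)} \left(- \frac{78}{1 \cdot 3 \left(-8\right)}\right)\right) + M{\left(8 \left(-5\right) + 5 \right)}} = \frac{1}{\left(- \frac{4}{7} - - \frac{78}{1 \cdot 3 \left(-8\right)}\right) - \frac{3}{2}} = \frac{1}{\left(- \frac{4}{7} - - \frac{78}{1 \left(-24\right)}\right) - \frac{3}{2}} = \frac{1}{\left(- \frac{4}{7} - - \frac{78}{-24}\right) - \frac{3}{2}} = \frac{1}{\left(- \frac{4}{7} - \left(-78\right) \left(- \frac{1}{24}\right)\right) - \frac{3}{2}} = \frac{1}{\left(- \frac{4}{7} - \frac{13}{4}\right) - \frac{3}{2}} = \frac{1}{- \frac{107}{28} - \frac{3}{2}} = \frac{1}{- \frac{149}{28}} = - \frac{28}{149}$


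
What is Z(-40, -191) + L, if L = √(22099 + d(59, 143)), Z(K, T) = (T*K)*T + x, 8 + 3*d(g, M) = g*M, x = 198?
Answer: -1459042 + √224178/3 ≈ -1.4589e+6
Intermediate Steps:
d(g, M) = -8/3 + M*g/3 (d(g, M) = -8/3 + (g*M)/3 = -8/3 + (M*g)/3 = -8/3 + M*g/3)
Z(K, T) = 198 + K*T² (Z(K, T) = (T*K)*T + 198 = (K*T)*T + 198 = K*T² + 198 = 198 + K*T²)
L = √224178/3 (L = √(22099 + (-8/3 + (⅓)*143*59)) = √(22099 + (-8/3 + 8437/3)) = √(22099 + 8429/3) = √(74726/3) = √224178/3 ≈ 157.82)
Z(-40, -191) + L = (198 - 40*(-191)²) + √224178/3 = (198 - 40*36481) + √224178/3 = (198 - 1459240) + √224178/3 = -1459042 + √224178/3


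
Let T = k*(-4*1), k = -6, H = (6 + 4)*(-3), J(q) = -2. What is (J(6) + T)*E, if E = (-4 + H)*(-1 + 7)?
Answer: -4488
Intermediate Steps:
H = -30 (H = 10*(-3) = -30)
T = 24 (T = -(-24) = -6*(-4) = 24)
E = -204 (E = (-4 - 30)*(-1 + 7) = -34*6 = -204)
(J(6) + T)*E = (-2 + 24)*(-204) = 22*(-204) = -4488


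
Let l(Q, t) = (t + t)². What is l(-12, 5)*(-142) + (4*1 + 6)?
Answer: -14190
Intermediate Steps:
l(Q, t) = 4*t² (l(Q, t) = (2*t)² = 4*t²)
l(-12, 5)*(-142) + (4*1 + 6) = (4*5²)*(-142) + (4*1 + 6) = (4*25)*(-142) + (4 + 6) = 100*(-142) + 10 = -14200 + 10 = -14190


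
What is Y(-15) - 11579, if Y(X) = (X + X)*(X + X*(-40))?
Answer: -29129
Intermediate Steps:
Y(X) = -78*X² (Y(X) = (2*X)*(X - 40*X) = (2*X)*(-39*X) = -78*X²)
Y(-15) - 11579 = -78*(-15)² - 11579 = -78*225 - 11579 = -17550 - 11579 = -29129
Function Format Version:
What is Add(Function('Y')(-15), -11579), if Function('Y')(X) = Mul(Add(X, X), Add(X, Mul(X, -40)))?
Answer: -29129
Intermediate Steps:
Function('Y')(X) = Mul(-78, Pow(X, 2)) (Function('Y')(X) = Mul(Mul(2, X), Add(X, Mul(-40, X))) = Mul(Mul(2, X), Mul(-39, X)) = Mul(-78, Pow(X, 2)))
Add(Function('Y')(-15), -11579) = Add(Mul(-78, Pow(-15, 2)), -11579) = Add(Mul(-78, 225), -11579) = Add(-17550, -11579) = -29129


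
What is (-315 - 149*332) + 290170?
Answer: 240387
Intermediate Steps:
(-315 - 149*332) + 290170 = (-315 - 49468) + 290170 = -49783 + 290170 = 240387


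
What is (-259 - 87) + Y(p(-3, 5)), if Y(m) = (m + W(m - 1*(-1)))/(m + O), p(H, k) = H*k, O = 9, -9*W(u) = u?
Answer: -18563/54 ≈ -343.76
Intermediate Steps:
W(u) = -u/9
Y(m) = (-1/9 + 8*m/9)/(9 + m) (Y(m) = (m - (m - 1*(-1))/9)/(m + 9) = (m - (m + 1)/9)/(9 + m) = (m - (1 + m)/9)/(9 + m) = (m + (-1/9 - m/9))/(9 + m) = (-1/9 + 8*m/9)/(9 + m))
(-259 - 87) + Y(p(-3, 5)) = (-259 - 87) + (-1 + 8*(-3*5))/(9*(9 - 3*5)) = -346 + (-1 + 8*(-15))/(9*(9 - 15)) = -346 + (1/9)*(-1 - 120)/(-6) = -346 + (1/9)*(-1/6)*(-121) = -346 + 121/54 = -18563/54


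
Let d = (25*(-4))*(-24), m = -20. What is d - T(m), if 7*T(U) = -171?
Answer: 16971/7 ≈ 2424.4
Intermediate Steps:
T(U) = -171/7 (T(U) = (⅐)*(-171) = -171/7)
d = 2400 (d = -100*(-24) = 2400)
d - T(m) = 2400 - 1*(-171/7) = 2400 + 171/7 = 16971/7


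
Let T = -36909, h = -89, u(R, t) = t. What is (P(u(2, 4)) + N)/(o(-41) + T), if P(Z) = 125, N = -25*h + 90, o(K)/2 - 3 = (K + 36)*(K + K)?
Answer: -2440/36083 ≈ -0.067622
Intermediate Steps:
o(K) = 6 + 4*K*(36 + K) (o(K) = 6 + 2*((K + 36)*(K + K)) = 6 + 2*((36 + K)*(2*K)) = 6 + 2*(2*K*(36 + K)) = 6 + 4*K*(36 + K))
N = 2315 (N = -25*(-89) + 90 = 2225 + 90 = 2315)
(P(u(2, 4)) + N)/(o(-41) + T) = (125 + 2315)/((6 + 4*(-41)² + 144*(-41)) - 36909) = 2440/((6 + 4*1681 - 5904) - 36909) = 2440/((6 + 6724 - 5904) - 36909) = 2440/(826 - 36909) = 2440/(-36083) = 2440*(-1/36083) = -2440/36083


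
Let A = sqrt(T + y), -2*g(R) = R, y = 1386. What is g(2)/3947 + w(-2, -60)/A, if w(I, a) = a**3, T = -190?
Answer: -1/3947 - 108000*sqrt(299)/299 ≈ -6245.8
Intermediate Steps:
g(R) = -R/2
A = 2*sqrt(299) (A = sqrt(-190 + 1386) = sqrt(1196) = 2*sqrt(299) ≈ 34.583)
g(2)/3947 + w(-2, -60)/A = -1/2*2/3947 + (-60)**3/((2*sqrt(299))) = -1*1/3947 - 108000*sqrt(299)/299 = -1/3947 - 108000*sqrt(299)/299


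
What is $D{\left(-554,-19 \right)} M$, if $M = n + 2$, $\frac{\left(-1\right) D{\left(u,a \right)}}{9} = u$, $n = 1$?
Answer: $14958$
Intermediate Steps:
$D{\left(u,a \right)} = - 9 u$
$M = 3$ ($M = 1 + 2 = 3$)
$D{\left(-554,-19 \right)} M = \left(-9\right) \left(-554\right) 3 = 4986 \cdot 3 = 14958$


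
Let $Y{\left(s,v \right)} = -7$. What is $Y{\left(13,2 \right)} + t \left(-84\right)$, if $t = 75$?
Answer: $-6307$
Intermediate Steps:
$Y{\left(13,2 \right)} + t \left(-84\right) = -7 + 75 \left(-84\right) = -7 - 6300 = -6307$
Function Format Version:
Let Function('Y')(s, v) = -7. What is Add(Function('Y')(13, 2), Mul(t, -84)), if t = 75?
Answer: -6307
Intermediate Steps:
Add(Function('Y')(13, 2), Mul(t, -84)) = Add(-7, Mul(75, -84)) = Add(-7, -6300) = -6307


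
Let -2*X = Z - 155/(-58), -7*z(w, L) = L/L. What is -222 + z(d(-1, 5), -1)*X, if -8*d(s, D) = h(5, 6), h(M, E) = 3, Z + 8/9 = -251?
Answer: -1752467/7308 ≈ -239.80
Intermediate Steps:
Z = -2267/9 (Z = -8/9 - 251 = -2267/9 ≈ -251.89)
d(s, D) = -3/8 (d(s, D) = -⅛*3 = -3/8)
z(w, L) = -⅐ (z(w, L) = -L/(7*L) = -⅐*1 = -⅐)
X = 130091/1044 (X = -(-2267/9 - 155/(-58))/2 = -(-2267/9 - 155*(-1)/58)/2 = -(-2267/9 - 1*(-155/58))/2 = -(-2267/9 + 155/58)/2 = -½*(-130091/522) = 130091/1044 ≈ 124.61)
-222 + z(d(-1, 5), -1)*X = -222 - ⅐*130091/1044 = -222 - 130091/7308 = -1752467/7308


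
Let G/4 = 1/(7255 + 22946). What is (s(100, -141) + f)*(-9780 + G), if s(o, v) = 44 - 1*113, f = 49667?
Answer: -14649551758048/30201 ≈ -4.8507e+8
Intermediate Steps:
s(o, v) = -69 (s(o, v) = 44 - 113 = -69)
G = 4/30201 (G = 4/(7255 + 22946) = 4/30201 ≈ 0.00013245)
(s(100, -141) + f)*(-9780 + G) = (-69 + 49667)*(-9780 + 4/30201) = 49598*(-295365776/30201) = -14649551758048/30201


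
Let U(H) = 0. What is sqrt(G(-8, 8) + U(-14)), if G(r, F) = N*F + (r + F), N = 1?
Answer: 2*sqrt(2) ≈ 2.8284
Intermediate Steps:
G(r, F) = r + 2*F (G(r, F) = 1*F + (r + F) = F + (F + r) = r + 2*F)
sqrt(G(-8, 8) + U(-14)) = sqrt((-8 + 2*8) + 0) = sqrt((-8 + 16) + 0) = sqrt(8 + 0) = sqrt(8) = 2*sqrt(2)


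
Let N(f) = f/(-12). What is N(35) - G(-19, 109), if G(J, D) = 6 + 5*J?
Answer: 1033/12 ≈ 86.083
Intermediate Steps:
N(f) = -f/12 (N(f) = f*(-1/12) = -f/12)
N(35) - G(-19, 109) = -1/12*35 - (6 + 5*(-19)) = -35/12 - (6 - 95) = -35/12 - 1*(-89) = -35/12 + 89 = 1033/12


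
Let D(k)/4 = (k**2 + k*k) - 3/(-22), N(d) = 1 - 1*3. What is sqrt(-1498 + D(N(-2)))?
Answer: 2*I*sqrt(44330)/11 ≈ 38.281*I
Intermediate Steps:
N(d) = -2 (N(d) = 1 - 3 = -2)
D(k) = 6/11 + 8*k**2 (D(k) = 4*((k**2 + k*k) - 3/(-22)) = 4*((k**2 + k**2) - 3*(-1/22)) = 4*(2*k**2 + 3/22) = 4*(3/22 + 2*k**2) = 6/11 + 8*k**2)
sqrt(-1498 + D(N(-2))) = sqrt(-1498 + (6/11 + 8*(-2)**2)) = sqrt(-1498 + (6/11 + 8*4)) = sqrt(-1498 + (6/11 + 32)) = sqrt(-1498 + 358/11) = sqrt(-16120/11) = 2*I*sqrt(44330)/11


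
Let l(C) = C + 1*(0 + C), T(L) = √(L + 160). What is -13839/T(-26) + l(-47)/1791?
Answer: -94/1791 - 13839*√134/134 ≈ -1195.6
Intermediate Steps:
T(L) = √(160 + L)
l(C) = 2*C (l(C) = C + 1*C = C + C = 2*C)
-13839/T(-26) + l(-47)/1791 = -13839/√(160 - 26) + (2*(-47))/1791 = -13839*√134/134 - 94*1/1791 = -13839*√134/134 - 94/1791 = -94/1791 - 13839*√134/134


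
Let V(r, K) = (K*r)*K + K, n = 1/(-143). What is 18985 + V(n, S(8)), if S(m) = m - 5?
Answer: 2715275/143 ≈ 18988.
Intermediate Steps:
n = -1/143 ≈ -0.0069930
S(m) = -5 + m
V(r, K) = K + r*K² (V(r, K) = r*K² + K = K + r*K²)
18985 + V(n, S(8)) = 18985 + (-5 + 8)*(1 + (-5 + 8)*(-1/143)) = 18985 + 3*(1 + 3*(-1/143)) = 18985 + 3*(1 - 3/143) = 18985 + 3*(140/143) = 18985 + 420/143 = 2715275/143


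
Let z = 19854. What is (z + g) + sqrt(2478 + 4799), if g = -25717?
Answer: -5863 + sqrt(7277) ≈ -5777.7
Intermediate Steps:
(z + g) + sqrt(2478 + 4799) = (19854 - 25717) + sqrt(2478 + 4799) = -5863 + sqrt(7277)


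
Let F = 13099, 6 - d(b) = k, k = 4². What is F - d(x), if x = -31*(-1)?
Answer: 13109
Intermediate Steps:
x = 31
k = 16
d(b) = -10 (d(b) = 6 - 1*16 = 6 - 16 = -10)
F - d(x) = 13099 - 1*(-10) = 13099 + 10 = 13109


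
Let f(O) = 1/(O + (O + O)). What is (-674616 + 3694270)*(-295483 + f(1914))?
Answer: -8030307801205/9 ≈ -8.9226e+11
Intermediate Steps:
f(O) = 1/(3*O) (f(O) = 1/(O + 2*O) = 1/(3*O))
(-674616 + 3694270)*(-295483 + f(1914)) = (-674616 + 3694270)*(-295483 + (1/3)/1914) = 3019654*(-295483 + (1/3)*(1/1914)) = 3019654*(-295483 + 1/5742) = 3019654*(-1696663385/5742) = -8030307801205/9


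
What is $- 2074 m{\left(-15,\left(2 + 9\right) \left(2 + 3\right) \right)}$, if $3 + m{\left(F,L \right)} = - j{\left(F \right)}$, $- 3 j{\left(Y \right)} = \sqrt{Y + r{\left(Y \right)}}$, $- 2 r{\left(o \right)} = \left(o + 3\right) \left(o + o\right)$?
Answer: $6222 - \frac{2074 i \sqrt{195}}{3} \approx 6222.0 - 9653.9 i$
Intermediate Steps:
$r{\left(o \right)} = - o \left(3 + o\right)$ ($r{\left(o \right)} = - \frac{\left(o + 3\right) \left(o + o\right)}{2} = - \frac{\left(3 + o\right) 2 o}{2} = - \frac{2 o \left(3 + o\right)}{2} = - o \left(3 + o\right)$)
$j{\left(Y \right)} = - \frac{\sqrt{Y - Y \left(3 + Y\right)}}{3}$
$m{\left(F,L \right)} = -3 + \frac{\sqrt{- F \left(2 + F\right)}}{3}$ ($m{\left(F,L \right)} = -3 - - \frac{\sqrt{- F \left(2 + F\right)}}{3} = -3 + \frac{\sqrt{- F \left(2 + F\right)}}{3}$)
$- 2074 m{\left(-15,\left(2 + 9\right) \left(2 + 3\right) \right)} = - 2074 \left(-3 + \frac{\sqrt{- 15 \left(-2 - -15\right)}}{3}\right) = - 2074 \left(-3 + \frac{\sqrt{- 15 \left(-2 + 15\right)}}{3}\right) = - 2074 \left(-3 + \frac{\sqrt{\left(-15\right) 13}}{3}\right) = - 2074 \left(-3 + \frac{\sqrt{-195}}{3}\right) = - 2074 \left(-3 + \frac{i \sqrt{195}}{3}\right) = 6222 - \frac{2074 i \sqrt{195}}{3}$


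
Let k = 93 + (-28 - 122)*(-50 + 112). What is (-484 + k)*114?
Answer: -1104774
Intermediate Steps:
k = -9207 (k = 93 - 150*62 = 93 - 9300 = -9207)
(-484 + k)*114 = (-484 - 9207)*114 = -9691*114 = -1104774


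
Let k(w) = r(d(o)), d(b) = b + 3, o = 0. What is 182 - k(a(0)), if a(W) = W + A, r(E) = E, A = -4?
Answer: 179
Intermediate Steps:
d(b) = 3 + b
a(W) = -4 + W (a(W) = W - 4 = -4 + W)
k(w) = 3 (k(w) = 3 + 0 = 3)
182 - k(a(0)) = 182 - 1*3 = 182 - 3 = 179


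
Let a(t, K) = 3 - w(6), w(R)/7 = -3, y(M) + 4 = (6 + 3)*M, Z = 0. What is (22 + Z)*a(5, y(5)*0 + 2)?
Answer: 528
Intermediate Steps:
y(M) = -4 + 9*M (y(M) = -4 + (6 + 3)*M = -4 + 9*M)
w(R) = -21 (w(R) = 7*(-3) = -21)
a(t, K) = 24 (a(t, K) = 3 - 1*(-21) = 3 + 21 = 24)
(22 + Z)*a(5, y(5)*0 + 2) = (22 + 0)*24 = 22*24 = 528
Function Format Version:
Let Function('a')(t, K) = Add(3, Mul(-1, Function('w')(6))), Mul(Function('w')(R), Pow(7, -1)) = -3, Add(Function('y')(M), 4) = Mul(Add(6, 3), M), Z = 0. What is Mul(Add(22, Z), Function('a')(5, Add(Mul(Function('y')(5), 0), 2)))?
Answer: 528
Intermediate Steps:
Function('y')(M) = Add(-4, Mul(9, M)) (Function('y')(M) = Add(-4, Mul(Add(6, 3), M)) = Add(-4, Mul(9, M)))
Function('w')(R) = -21 (Function('w')(R) = Mul(7, -3) = -21)
Function('a')(t, K) = 24 (Function('a')(t, K) = Add(3, Mul(-1, -21)) = Add(3, 21) = 24)
Mul(Add(22, Z), Function('a')(5, Add(Mul(Function('y')(5), 0), 2))) = Mul(Add(22, 0), 24) = Mul(22, 24) = 528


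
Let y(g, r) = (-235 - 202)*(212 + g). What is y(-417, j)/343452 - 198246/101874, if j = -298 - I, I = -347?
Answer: -9826933817/5831471508 ≈ -1.6852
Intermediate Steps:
j = 49 (j = -298 - 1*(-347) = -298 + 347 = 49)
y(g, r) = -92644 - 437*g (y(g, r) = -437*(212 + g) = -92644 - 437*g)
y(-417, j)/343452 - 198246/101874 = (-92644 - 437*(-417))/343452 - 198246/101874 = (-92644 + 182229)*(1/343452) - 198246*1/101874 = 89585*(1/343452) - 33041/16979 = 89585/343452 - 33041/16979 = -9826933817/5831471508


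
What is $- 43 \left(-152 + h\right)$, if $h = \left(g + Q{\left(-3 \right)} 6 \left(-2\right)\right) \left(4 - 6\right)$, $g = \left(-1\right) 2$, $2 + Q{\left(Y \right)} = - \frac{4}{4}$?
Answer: $9460$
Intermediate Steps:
$Q{\left(Y \right)} = -3$ ($Q{\left(Y \right)} = -2 - \frac{4}{4} = -2 - 1 = -3$)
$g = -2$
$h = -68$ ($h = \left(-2 + \left(-3\right) 6 \left(-2\right)\right) \left(4 - 6\right) = \left(-2 - -36\right) \left(-2\right) = \left(-2 + 36\right) \left(-2\right) = 34 \left(-2\right) = -68$)
$- 43 \left(-152 + h\right) = - 43 \left(-152 - 68\right) = \left(-43\right) \left(-220\right) = 9460$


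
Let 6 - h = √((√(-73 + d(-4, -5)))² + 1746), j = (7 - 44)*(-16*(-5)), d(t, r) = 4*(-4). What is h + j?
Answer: -2954 - √1657 ≈ -2994.7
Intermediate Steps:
d(t, r) = -16
j = -2960 (j = -37*80 = -2960)
h = 6 - √1657 (h = 6 - √((√(-73 - 16))² + 1746) = 6 - √((√(-89))² + 1746) = 6 - √((I*√89)² + 1746) = 6 - √(-89 + 1746) = 6 - √1657 ≈ -34.706)
h + j = (6 - √1657) - 2960 = -2954 - √1657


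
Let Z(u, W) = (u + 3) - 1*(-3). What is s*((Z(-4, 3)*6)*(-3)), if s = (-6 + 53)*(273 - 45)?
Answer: -385776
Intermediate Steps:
Z(u, W) = 6 + u (Z(u, W) = (3 + u) + 3 = 6 + u)
s = 10716 (s = 47*228 = 10716)
s*((Z(-4, 3)*6)*(-3)) = 10716*(((6 - 4)*6)*(-3)) = 10716*((2*6)*(-3)) = 10716*(12*(-3)) = 10716*(-36) = -385776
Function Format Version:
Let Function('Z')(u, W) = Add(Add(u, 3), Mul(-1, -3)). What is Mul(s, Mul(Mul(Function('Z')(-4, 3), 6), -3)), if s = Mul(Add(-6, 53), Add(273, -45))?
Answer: -385776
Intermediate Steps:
Function('Z')(u, W) = Add(6, u) (Function('Z')(u, W) = Add(Add(3, u), 3) = Add(6, u))
s = 10716 (s = Mul(47, 228) = 10716)
Mul(s, Mul(Mul(Function('Z')(-4, 3), 6), -3)) = Mul(10716, Mul(Mul(Add(6, -4), 6), -3)) = Mul(10716, Mul(Mul(2, 6), -3)) = Mul(10716, Mul(12, -3)) = Mul(10716, -36) = -385776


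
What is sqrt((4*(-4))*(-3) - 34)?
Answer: sqrt(14) ≈ 3.7417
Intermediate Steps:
sqrt((4*(-4))*(-3) - 34) = sqrt(-16*(-3) - 34) = sqrt(48 - 34) = sqrt(14)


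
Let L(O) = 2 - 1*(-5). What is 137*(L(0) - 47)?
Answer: -5480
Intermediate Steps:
L(O) = 7 (L(O) = 2 + 5 = 7)
137*(L(0) - 47) = 137*(7 - 47) = 137*(-40) = -5480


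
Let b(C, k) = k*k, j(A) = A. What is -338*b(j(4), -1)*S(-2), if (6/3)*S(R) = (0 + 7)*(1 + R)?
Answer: 1183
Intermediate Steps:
b(C, k) = k²
S(R) = 7/2 + 7*R/2 (S(R) = ((0 + 7)*(1 + R))/2 = (7*(1 + R))/2 = (7 + 7*R)/2 = 7/2 + 7*R/2)
-338*b(j(4), -1)*S(-2) = -338*(-1)²*(7/2 + (7/2)*(-2)) = -338*(7/2 - 7) = -338*(-7)/2 = -338*(-7/2) = 1183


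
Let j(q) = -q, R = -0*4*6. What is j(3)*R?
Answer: 0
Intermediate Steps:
R = 0 (R = -3*0*6 = 0*6 = 0)
j(3)*R = -1*3*0 = -3*0 = 0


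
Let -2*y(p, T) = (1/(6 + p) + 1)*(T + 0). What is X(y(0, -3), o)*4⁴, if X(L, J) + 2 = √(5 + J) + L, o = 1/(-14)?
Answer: -64 + 128*√966/7 ≈ 504.33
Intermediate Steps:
o = -1/14 ≈ -0.071429
y(p, T) = -T*(1 + 1/(6 + p))/2 (y(p, T) = -(1/(6 + p) + 1)*(T + 0)/2 = -(1 + 1/(6 + p))*T/2 = -T*(1 + 1/(6 + p))/2)
X(L, J) = -2 + L + √(5 + J) (X(L, J) = -2 + (√(5 + J) + L) = -2 + (L + √(5 + J)) = -2 + L + √(5 + J))
X(y(0, -3), o)*4⁴ = (-2 - 1*(-3)*(7 + 0)/(12 + 2*0) + √(5 - 1/14))*4⁴ = (-2 - 1*(-3)*7/(12 + 0) + √(69/14))*256 = (-2 - 1*(-3)*7/12 + √966/14)*256 = (-2 - 1*(-3)*1/12*7 + √966/14)*256 = (-2 + 7/4 + √966/14)*256 = (-¼ + √966/14)*256 = -64 + 128*√966/7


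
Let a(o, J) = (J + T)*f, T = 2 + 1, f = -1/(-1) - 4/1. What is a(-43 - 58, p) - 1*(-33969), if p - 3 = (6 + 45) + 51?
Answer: 33645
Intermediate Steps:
f = -3 (f = -1*(-1) - 4*1 = 1 - 4 = -3)
T = 3
p = 105 (p = 3 + ((6 + 45) + 51) = 3 + (51 + 51) = 3 + 102 = 105)
a(o, J) = -9 - 3*J (a(o, J) = (J + 3)*(-3) = (3 + J)*(-3) = -9 - 3*J)
a(-43 - 58, p) - 1*(-33969) = (-9 - 3*105) - 1*(-33969) = (-9 - 315) + 33969 = -324 + 33969 = 33645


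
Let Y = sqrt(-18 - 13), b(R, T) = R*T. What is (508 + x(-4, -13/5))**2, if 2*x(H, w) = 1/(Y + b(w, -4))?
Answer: (-1991750169*I + 536823920*sqrt(31))/(4*(-1929*I + 520*sqrt(31))) ≈ 2.581e+5 - 20.327*I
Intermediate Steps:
Y = I*sqrt(31) (Y = sqrt(-31) = I*sqrt(31) ≈ 5.5678*I)
x(H, w) = 1/(2*(-4*w + I*sqrt(31))) (x(H, w) = 1/(2*(I*sqrt(31) + w*(-4))) = 1/(2*(I*sqrt(31) - 4*w)) = 1/(2*(-4*w + I*sqrt(31))))
(508 + x(-4, -13/5))**2 = (508 + 1/(2*(-(-52)/5 + I*sqrt(31))))**2 = (508 + 1/(2*(-4*(-13/5) + I*sqrt(31))))**2 = (508 + 1/(2*(52/5 + I*sqrt(31))))**2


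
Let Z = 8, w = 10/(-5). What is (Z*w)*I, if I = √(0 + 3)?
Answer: -16*√3 ≈ -27.713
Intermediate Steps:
w = -2 (w = 10*(-⅕) = -2)
I = √3 ≈ 1.7320
(Z*w)*I = (8*(-2))*√3 = -16*√3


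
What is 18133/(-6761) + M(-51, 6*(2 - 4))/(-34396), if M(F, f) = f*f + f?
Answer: -156148780/58137839 ≈ -2.6858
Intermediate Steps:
M(F, f) = f + f² (M(F, f) = f² + f = f + f²)
18133/(-6761) + M(-51, 6*(2 - 4))/(-34396) = 18133/(-6761) + ((6*(2 - 4))*(1 + 6*(2 - 4)))/(-34396) = 18133*(-1/6761) + ((6*(-2))*(1 + 6*(-2)))*(-1/34396) = -18133/6761 - 12*(1 - 12)*(-1/34396) = -18133/6761 - 12*(-11)*(-1/34396) = -18133/6761 + 132*(-1/34396) = -18133/6761 - 33/8599 = -156148780/58137839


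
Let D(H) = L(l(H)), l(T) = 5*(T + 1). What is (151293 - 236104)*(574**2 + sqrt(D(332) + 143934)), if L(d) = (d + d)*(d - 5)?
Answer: -27943189036 - 84811*sqrt(5671734) ≈ -2.8145e+10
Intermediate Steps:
l(T) = 5 + 5*T (l(T) = 5*(1 + T) = 5 + 5*T)
L(d) = 2*d*(-5 + d) (L(d) = (2*d)*(-5 + d) = 2*d*(-5 + d))
D(H) = 10*H*(5 + 5*H) (D(H) = 2*(5 + 5*H)*(-5 + (5 + 5*H)) = 2*(5 + 5*H)*(5*H) = 10*H*(5 + 5*H))
(151293 - 236104)*(574**2 + sqrt(D(332) + 143934)) = (151293 - 236104)*(574**2 + sqrt(50*332*(1 + 332) + 143934)) = -84811*(329476 + sqrt(50*332*333 + 143934)) = -84811*(329476 + sqrt(5527800 + 143934)) = -84811*(329476 + sqrt(5671734)) = -27943189036 - 84811*sqrt(5671734)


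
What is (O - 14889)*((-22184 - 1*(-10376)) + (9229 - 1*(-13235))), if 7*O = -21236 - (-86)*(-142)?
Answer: -1467022176/7 ≈ -2.0957e+8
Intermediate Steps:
O = -33448/7 (O = (-21236 - (-86)*(-142))/7 = (-21236 - 1*12212)/7 = (-21236 - 12212)/7 = (⅐)*(-33448) = -33448/7 ≈ -4778.3)
(O - 14889)*((-22184 - 1*(-10376)) + (9229 - 1*(-13235))) = (-33448/7 - 14889)*((-22184 - 1*(-10376)) + (9229 - 1*(-13235))) = -137671*((-22184 + 10376) + (9229 + 13235))/7 = -137671*(-11808 + 22464)/7 = -137671/7*10656 = -1467022176/7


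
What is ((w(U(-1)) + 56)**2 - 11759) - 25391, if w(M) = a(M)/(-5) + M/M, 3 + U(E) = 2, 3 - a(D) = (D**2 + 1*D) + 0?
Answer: -849226/25 ≈ -33969.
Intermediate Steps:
a(D) = 3 - D - D**2 (a(D) = 3 - ((D**2 + 1*D) + 0) = 3 - ((D**2 + D) + 0) = 3 - ((D + D**2) + 0) = 3 - (D + D**2) = 3 + (-D - D**2) = 3 - D - D**2)
U(E) = -1 (U(E) = -3 + 2 = -1)
w(M) = 2/5 + M/5 + M**2/5 (w(M) = (3 - M - M**2)/(-5) + M/M = (3 - M - M**2)*(-1/5) + 1 = (-3/5 + M/5 + M**2/5) + 1 = 2/5 + M/5 + M**2/5)
((w(U(-1)) + 56)**2 - 11759) - 25391 = (((2/5 + (1/5)*(-1) + (1/5)*(-1)**2) + 56)**2 - 11759) - 25391 = (((2/5 - 1/5 + (1/5)*1) + 56)**2 - 11759) - 25391 = (((2/5 - 1/5 + 1/5) + 56)**2 - 11759) - 25391 = ((2/5 + 56)**2 - 11759) - 25391 = ((282/5)**2 - 11759) - 25391 = (79524/25 - 11759) - 25391 = -214451/25 - 25391 = -849226/25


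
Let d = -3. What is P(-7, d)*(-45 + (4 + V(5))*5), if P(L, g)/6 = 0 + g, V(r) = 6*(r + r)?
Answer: -4950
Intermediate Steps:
V(r) = 12*r (V(r) = 6*(2*r) = 12*r)
P(L, g) = 6*g (P(L, g) = 6*(0 + g) = 6*g)
P(-7, d)*(-45 + (4 + V(5))*5) = (6*(-3))*(-45 + (4 + 12*5)*5) = -18*(-45 + (4 + 60)*5) = -18*(-45 + 64*5) = -18*(-45 + 320) = -18*275 = -4950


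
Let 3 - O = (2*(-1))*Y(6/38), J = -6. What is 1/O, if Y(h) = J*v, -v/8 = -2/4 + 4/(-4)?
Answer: -1/141 ≈ -0.0070922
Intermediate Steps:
v = 12 (v = -8*(-2/4 + 4/(-4)) = -8*(-2*¼ + 4*(-¼)) = -8*(-½ - 1) = -8*(-3/2) = 12)
Y(h) = -72 (Y(h) = -6*12 = -72)
O = -141 (O = 3 - 2*(-1)*(-72) = 3 - (-2)*(-72) = 3 - 1*144 = 3 - 144 = -141)
1/O = 1/(-141) = -1/141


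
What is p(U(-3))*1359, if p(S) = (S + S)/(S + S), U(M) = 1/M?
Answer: 1359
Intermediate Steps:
p(S) = 1 (p(S) = (2*S)/((2*S)) = (2*S)*(1/(2*S)) = 1)
p(U(-3))*1359 = 1*1359 = 1359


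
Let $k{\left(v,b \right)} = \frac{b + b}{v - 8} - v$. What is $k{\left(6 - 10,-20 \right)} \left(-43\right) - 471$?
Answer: $- \frac{2359}{3} \approx -786.33$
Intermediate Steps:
$k{\left(v,b \right)} = - v + \frac{2 b}{-8 + v}$ ($k{\left(v,b \right)} = \frac{2 b}{-8 + v} - v = - v + \frac{2 b}{-8 + v}$)
$k{\left(6 - 10,-20 \right)} \left(-43\right) - 471 = \frac{- \left(6 - 10\right)^{2} + 2 \left(-20\right) + 8 \left(6 - 10\right)}{-8 + \left(6 - 10\right)} \left(-43\right) - 471 = \frac{- \left(-4\right)^{2} - 40 + 8 \left(-4\right)}{-8 - 4} \left(-43\right) - 471 = \frac{\left(-1\right) 16 - 40 - 32}{-12} \left(-43\right) - 471 = - \frac{-16 - 40 - 32}{12} \left(-43\right) - 471 = \left(- \frac{1}{12}\right) \left(-88\right) \left(-43\right) - 471 = \frac{22}{3} \left(-43\right) - 471 = - \frac{946}{3} - 471 = - \frac{2359}{3}$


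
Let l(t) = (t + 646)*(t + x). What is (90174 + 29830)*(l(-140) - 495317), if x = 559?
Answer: -33997493212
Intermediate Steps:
l(t) = (559 + t)*(646 + t) (l(t) = (t + 646)*(t + 559) = (646 + t)*(559 + t) = (559 + t)*(646 + t))
(90174 + 29830)*(l(-140) - 495317) = (90174 + 29830)*((361114 + (-140)² + 1205*(-140)) - 495317) = 120004*((361114 + 19600 - 168700) - 495317) = 120004*(212014 - 495317) = 120004*(-283303) = -33997493212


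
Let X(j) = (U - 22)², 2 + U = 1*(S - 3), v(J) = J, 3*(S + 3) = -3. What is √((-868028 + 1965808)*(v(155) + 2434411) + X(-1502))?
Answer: √2672617864441 ≈ 1.6348e+6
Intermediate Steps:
S = -4 (S = -3 + (⅓)*(-3) = -3 - 1 = -4)
U = -9 (U = -2 + 1*(-4 - 3) = -2 + 1*(-7) = -2 - 7 = -9)
X(j) = 961 (X(j) = (-9 - 22)² = (-31)² = 961)
√((-868028 + 1965808)*(v(155) + 2434411) + X(-1502)) = √((-868028 + 1965808)*(155 + 2434411) + 961) = √(1097780*2434566 + 961) = √(2672617863480 + 961) = √2672617864441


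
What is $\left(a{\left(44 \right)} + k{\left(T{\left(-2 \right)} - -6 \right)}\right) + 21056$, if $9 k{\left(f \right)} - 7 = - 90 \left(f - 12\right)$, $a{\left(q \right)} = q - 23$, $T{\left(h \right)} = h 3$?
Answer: $\frac{190780}{9} \approx 21198.0$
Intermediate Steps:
$T{\left(h \right)} = 3 h$
$a{\left(q \right)} = -23 + q$ ($a{\left(q \right)} = q - 23 = -23 + q$)
$k{\left(f \right)} = \frac{1087}{9} - 10 f$ ($k{\left(f \right)} = \frac{7}{9} + \frac{\left(-90\right) \left(f - 12\right)}{9} = \frac{7}{9} + \frac{\left(-90\right) \left(-12 + f\right)}{9} = \frac{7}{9} + \frac{1080 - 90 f}{9} = \frac{7}{9} - \left(-120 + 10 f\right) = \frac{1087}{9} - 10 f$)
$\left(a{\left(44 \right)} + k{\left(T{\left(-2 \right)} - -6 \right)}\right) + 21056 = \left(\left(-23 + 44\right) + \left(\frac{1087}{9} - 10 \left(3 \left(-2\right) - -6\right)\right)\right) + 21056 = \left(21 + \left(\frac{1087}{9} - 10 \left(-6 + 6\right)\right)\right) + 21056 = \left(21 + \left(\frac{1087}{9} - 0\right)\right) + 21056 = \left(21 + \left(\frac{1087}{9} + 0\right)\right) + 21056 = \left(21 + \frac{1087}{9}\right) + 21056 = \frac{1276}{9} + 21056 = \frac{190780}{9}$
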